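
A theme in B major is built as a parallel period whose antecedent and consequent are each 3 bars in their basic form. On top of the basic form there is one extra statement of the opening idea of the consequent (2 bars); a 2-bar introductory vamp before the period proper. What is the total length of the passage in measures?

10 measures

Basic parallel period: 3 + 3 = 6 bars.
6 (basic form) + 2 (extra statement) + 2 (introduction) = 10.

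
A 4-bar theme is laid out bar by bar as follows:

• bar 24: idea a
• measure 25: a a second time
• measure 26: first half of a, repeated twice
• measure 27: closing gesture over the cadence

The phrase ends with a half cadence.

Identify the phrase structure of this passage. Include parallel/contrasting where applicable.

sentence

Basic idea (m. 24) + its repetition (m. 25) form the presentation; fragmentation and cadence (mm. 26-27) form the continuation — the 4-bar whole is a sentence.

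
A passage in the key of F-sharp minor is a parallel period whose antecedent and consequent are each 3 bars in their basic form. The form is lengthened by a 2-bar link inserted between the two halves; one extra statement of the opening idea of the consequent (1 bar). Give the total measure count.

9 measures

Basic parallel period: 3 + 3 = 6 bars.
6 (basic form) + 2 (link) + 1 (extra statement) = 9.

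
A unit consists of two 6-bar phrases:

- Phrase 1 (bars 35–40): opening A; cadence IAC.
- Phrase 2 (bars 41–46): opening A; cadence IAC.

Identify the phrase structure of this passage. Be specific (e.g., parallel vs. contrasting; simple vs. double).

repeated phrase

Both phrases have the same opening (A) and the same cadence (imperfect authentic cadence): the second is a restatement, not a consequent, so this is a repeated phrase rather than a period.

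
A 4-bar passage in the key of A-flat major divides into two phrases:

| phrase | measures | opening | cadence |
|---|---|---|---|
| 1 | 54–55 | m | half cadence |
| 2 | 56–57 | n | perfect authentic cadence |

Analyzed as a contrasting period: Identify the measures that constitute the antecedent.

measures 54–55

The antecedent is the phrase ending with the weaker cadence (half cadence, phrase 1) and the consequent the one ending more conclusively (perfect authentic cadence, phrase 2); the antecedent is measures 54–55.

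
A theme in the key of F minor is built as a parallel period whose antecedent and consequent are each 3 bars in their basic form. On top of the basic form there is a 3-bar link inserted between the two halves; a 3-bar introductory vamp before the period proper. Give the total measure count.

12 measures

Basic parallel period: 3 + 3 = 6 bars.
6 (basic form) + 3 (link) + 3 (introduction) = 12.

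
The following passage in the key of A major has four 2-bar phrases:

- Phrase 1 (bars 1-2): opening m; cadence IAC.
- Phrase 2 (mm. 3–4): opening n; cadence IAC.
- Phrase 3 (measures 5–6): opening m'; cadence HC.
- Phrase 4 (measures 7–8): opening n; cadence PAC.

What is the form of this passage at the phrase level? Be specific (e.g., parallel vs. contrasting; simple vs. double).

parallel double period

Four phrases in two halves: the first half (measures 1–4) ends with an imperfect authentic cadence, the second (bars 5-8) with a perfect authentic cadence — a large antecedent–consequent pair, i.e. a double period.
Phrase 3 begins with the same material as phrase 1, making it parallel.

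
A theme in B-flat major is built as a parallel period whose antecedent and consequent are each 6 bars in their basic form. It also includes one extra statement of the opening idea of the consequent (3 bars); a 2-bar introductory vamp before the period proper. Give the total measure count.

17 measures

Basic parallel period: 6 + 6 = 12 bars.
12 (basic form) + 3 (extra statement) + 2 (introduction) = 17.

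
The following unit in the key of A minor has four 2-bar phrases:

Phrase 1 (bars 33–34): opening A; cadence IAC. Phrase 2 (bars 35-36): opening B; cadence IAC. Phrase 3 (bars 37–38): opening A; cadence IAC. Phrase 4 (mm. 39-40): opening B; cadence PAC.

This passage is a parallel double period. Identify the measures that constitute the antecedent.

measures 33–36

In a double period the four phrases pair into a large antecedent (phrases 1–2, ending imperfect authentic cadence) and a large consequent (phrases 3–4, ending perfect authentic cadence). The antecedent spans mm. 33–36.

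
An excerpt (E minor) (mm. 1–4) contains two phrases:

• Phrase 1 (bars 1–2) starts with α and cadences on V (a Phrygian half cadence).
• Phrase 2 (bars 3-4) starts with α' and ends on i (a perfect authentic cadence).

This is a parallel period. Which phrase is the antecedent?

The phrase ending with the weaker cadence (Phrygian half cadence) is the antecedent; the one ending more conclusively (perfect authentic cadence) is the consequent. The antecedent is phrase 1.

phrase 1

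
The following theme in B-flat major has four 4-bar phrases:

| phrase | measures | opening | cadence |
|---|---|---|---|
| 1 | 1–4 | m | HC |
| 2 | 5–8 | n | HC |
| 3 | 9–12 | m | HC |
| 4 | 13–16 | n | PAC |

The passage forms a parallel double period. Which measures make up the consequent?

measures 9–16

In a double period the four phrases pair into a large antecedent (phrases 1–2, ending half cadence) and a large consequent (phrases 3–4, ending perfect authentic cadence). The consequent spans bars 9-16.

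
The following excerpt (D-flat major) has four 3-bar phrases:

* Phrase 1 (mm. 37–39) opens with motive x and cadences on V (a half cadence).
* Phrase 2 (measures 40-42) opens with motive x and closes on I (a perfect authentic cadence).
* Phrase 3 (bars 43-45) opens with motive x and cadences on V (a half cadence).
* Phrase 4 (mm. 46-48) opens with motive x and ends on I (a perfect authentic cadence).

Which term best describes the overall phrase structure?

repeated period

The cadence pattern HC–PAC–HC–PAC is weak–strong twice, and phrases 3–4 restate phrases 1–2: a period heard twice, not a double period (which would end weakly at phrase 2).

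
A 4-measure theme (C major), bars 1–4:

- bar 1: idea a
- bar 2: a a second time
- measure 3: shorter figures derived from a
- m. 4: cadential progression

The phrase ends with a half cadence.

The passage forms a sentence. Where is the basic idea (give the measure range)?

measures 1–1

The presentation of a sentence is the basic idea (m. 1) plus its repetition (m. 2); the basic idea is therefore bar 1.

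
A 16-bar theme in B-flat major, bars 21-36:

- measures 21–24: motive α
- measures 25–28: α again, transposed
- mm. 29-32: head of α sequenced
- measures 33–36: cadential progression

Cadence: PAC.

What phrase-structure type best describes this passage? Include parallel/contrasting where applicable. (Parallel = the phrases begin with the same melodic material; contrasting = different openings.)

Basic idea (measures 21-24) + its repetition (mm. 25–28) form the presentation; fragmentation and cadence (bars 29-36) form the continuation — the 16-bar whole is a sentence.

sentence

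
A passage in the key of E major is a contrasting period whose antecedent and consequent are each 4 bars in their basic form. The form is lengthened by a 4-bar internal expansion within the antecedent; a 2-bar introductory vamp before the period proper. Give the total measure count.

14 measures

Basic contrasting period: 4 + 4 = 8 bars.
8 (basic form) + 4 (internal expansion) + 2 (introduction) = 14.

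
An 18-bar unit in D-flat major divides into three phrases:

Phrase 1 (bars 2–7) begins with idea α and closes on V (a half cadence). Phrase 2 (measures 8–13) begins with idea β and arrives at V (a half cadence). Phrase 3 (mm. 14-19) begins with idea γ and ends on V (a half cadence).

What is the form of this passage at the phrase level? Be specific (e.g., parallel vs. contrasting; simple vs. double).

The final phrase closes with a half cadence, which is not stronger than the preceding half cadence; the 3 phrases lack an overall antecedent–consequent design and so form a phrase group.

phrase group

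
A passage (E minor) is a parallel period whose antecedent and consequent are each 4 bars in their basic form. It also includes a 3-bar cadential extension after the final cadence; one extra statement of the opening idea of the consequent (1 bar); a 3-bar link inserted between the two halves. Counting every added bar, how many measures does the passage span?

15 measures

Basic parallel period: 4 + 4 = 8 bars.
8 (basic form) + 3 (cadential extension) + 1 (extra statement) + 3 (link) = 15.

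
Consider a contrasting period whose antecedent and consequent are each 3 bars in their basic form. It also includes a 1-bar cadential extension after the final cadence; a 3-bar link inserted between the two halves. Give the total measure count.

Basic contrasting period: 3 + 3 = 6 bars.
6 (basic form) + 1 (cadential extension) + 3 (link) = 10.

10 measures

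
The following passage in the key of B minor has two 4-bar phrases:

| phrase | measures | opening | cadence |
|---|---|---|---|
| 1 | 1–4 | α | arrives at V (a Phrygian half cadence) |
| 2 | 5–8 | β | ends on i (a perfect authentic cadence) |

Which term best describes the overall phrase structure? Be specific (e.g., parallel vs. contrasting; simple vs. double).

contrasting period

Phrase 1 ends with a Phrygian half cadence (weaker) and phrase 2 with a perfect authentic cadence (stronger): antecedent + consequent = a period.
The two phrases open with different material (α / β), so the period is contrasting.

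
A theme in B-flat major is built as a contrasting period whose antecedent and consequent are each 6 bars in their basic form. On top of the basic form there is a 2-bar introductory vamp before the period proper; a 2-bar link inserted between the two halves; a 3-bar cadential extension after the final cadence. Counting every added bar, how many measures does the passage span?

Basic contrasting period: 6 + 6 = 12 bars.
12 (basic form) + 2 (introduction) + 2 (link) + 3 (cadential extension) = 19.

19 measures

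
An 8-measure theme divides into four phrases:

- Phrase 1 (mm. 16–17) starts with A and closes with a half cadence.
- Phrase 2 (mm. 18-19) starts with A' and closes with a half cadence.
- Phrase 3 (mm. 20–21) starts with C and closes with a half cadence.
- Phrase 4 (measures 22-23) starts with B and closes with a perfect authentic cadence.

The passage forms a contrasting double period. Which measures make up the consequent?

measures 20–23

In a double period the first pair of phrases (ending half cadence) is the large antecedent and the second pair (ending perfect authentic cadence) is the large consequent; the consequent is measures 20–23.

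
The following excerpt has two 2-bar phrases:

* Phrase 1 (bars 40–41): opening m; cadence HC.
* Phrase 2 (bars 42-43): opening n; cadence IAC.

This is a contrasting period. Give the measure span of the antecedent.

measures 40–41

The phrase ending with the weaker cadence (half cadence) is the antecedent; the one ending more conclusively (imperfect authentic cadence) is the consequent. The antecedent is measures 40–41.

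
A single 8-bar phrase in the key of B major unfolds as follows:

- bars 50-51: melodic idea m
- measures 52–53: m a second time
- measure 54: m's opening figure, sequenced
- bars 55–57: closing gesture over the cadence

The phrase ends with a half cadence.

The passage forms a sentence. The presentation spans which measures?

measures 50–53

The presentation of a sentence is the basic idea (mm. 50–51) plus its repetition (mm. 52–53); the presentation is therefore measures 50–53.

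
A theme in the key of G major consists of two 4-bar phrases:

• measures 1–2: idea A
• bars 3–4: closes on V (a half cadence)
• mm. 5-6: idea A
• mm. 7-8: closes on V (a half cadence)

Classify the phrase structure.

repeated phrase

Both phrases have the same opening (A) and the same cadence (half cadence): the second is a restatement, not a consequent, so this is a repeated phrase rather than a period.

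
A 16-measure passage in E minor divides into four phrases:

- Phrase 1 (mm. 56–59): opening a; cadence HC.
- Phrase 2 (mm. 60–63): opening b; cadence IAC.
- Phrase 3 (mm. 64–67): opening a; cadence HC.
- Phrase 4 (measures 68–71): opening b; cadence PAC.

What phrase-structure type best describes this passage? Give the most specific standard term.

parallel double period

Four phrases in two halves: the first half (mm. 56-63) ends with an imperfect authentic cadence, the second (mm. 64-71) with a perfect authentic cadence — a large antecedent–consequent pair, i.e. a double period.
Phrase 3 begins with the same material as phrase 1, making it parallel.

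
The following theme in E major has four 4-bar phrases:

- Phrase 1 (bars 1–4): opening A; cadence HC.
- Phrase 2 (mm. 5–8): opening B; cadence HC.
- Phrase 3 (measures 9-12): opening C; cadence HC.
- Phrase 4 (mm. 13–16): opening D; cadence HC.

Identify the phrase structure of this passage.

Phrase 4 ends with a half cadence, no stronger than phrase 2's half cadence, so the four phrases do not form a double period; nor do phrases 3–4 duplicate 1–2, so it is not a repeated period. With no phrase reaching a conclusive cadence, the passage is a phrase group.

phrase group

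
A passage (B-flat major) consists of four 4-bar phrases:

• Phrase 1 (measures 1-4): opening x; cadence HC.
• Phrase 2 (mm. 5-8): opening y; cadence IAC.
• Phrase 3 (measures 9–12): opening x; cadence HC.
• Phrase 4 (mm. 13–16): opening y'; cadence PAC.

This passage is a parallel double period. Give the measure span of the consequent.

In a double period the four phrases pair into a large antecedent (phrases 1–2, ending imperfect authentic cadence) and a large consequent (phrases 3–4, ending perfect authentic cadence). The consequent spans measures 9–16.

measures 9–16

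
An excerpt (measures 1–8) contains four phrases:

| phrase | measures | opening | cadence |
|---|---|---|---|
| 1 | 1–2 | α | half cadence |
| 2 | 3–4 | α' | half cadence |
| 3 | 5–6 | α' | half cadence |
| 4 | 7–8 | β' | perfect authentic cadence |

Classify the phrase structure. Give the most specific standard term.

parallel double period

Four phrases in two halves: the first half (measures 1–4) ends with a half cadence, the second (bars 5–8) with a perfect authentic cadence — a large antecedent–consequent pair, i.e. a double period.
Phrase 3 begins with the same material as phrase 1, making it parallel.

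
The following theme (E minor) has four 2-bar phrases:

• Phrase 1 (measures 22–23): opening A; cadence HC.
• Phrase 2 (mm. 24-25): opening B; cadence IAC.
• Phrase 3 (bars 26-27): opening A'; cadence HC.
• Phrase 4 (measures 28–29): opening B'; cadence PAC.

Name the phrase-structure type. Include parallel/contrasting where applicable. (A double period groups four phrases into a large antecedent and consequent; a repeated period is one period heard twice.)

parallel double period

Four phrases in two halves: the first half (bars 22–25) ends with an imperfect authentic cadence, the second (bars 26-29) with a perfect authentic cadence — a large antecedent–consequent pair, i.e. a double period.
Phrase 3 begins with the same material as phrase 1, making it parallel.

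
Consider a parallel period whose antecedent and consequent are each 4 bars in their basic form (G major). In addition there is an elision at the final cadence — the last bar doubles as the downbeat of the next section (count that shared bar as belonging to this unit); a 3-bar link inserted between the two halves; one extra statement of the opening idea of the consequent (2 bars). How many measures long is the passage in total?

13 measures

Basic parallel period: 4 + 4 = 8 bars.
8 (basic form) + 3 (link) + 2 (extra statement) = 13.
The elision shares a bar with the next section but does not change this unit's count.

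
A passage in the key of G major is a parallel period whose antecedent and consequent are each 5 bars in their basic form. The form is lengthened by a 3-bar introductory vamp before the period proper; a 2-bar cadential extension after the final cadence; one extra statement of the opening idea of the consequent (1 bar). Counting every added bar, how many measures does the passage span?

16 measures

Basic parallel period: 5 + 5 = 10 bars.
10 (basic form) + 3 (introduction) + 2 (cadential extension) + 1 (extra statement) = 16.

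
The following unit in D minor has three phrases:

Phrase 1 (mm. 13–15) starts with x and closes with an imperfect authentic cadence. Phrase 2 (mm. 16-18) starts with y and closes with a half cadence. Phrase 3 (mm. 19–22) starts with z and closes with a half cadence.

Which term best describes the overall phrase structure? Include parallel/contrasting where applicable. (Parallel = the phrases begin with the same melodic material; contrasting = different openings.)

The final phrase closes with a half cadence, which is not stronger than the preceding half cadence; the 3 phrases lack an overall antecedent–consequent design and so form a phrase group.

phrase group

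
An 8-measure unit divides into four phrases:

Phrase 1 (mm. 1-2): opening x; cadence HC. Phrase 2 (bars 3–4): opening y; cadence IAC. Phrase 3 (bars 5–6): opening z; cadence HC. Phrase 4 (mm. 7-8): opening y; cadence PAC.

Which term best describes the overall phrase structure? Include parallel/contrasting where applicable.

Four phrases in two halves: the first half (bars 1–4) ends with an imperfect authentic cadence, the second (bars 5–8) with a perfect authentic cadence — a large antecedent–consequent pair, i.e. a double period.
Phrase 3 begins with different material from phrase 1, making it contrasting.

contrasting double period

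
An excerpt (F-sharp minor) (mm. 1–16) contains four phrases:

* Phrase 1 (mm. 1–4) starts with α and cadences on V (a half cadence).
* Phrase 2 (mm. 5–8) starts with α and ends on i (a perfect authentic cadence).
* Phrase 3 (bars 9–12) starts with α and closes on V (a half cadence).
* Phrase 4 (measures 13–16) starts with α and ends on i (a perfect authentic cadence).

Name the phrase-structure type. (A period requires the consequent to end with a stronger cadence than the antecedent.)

repeated period

The cadence pattern HC–PAC–HC–PAC is weak–strong twice, and phrases 3–4 restate phrases 1–2: a period heard twice, not a double period (which would end weakly at phrase 2).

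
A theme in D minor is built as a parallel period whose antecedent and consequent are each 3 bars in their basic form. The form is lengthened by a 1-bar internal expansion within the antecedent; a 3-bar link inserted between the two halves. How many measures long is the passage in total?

Basic parallel period: 3 + 3 = 6 bars.
6 (basic form) + 1 (internal expansion) + 3 (link) = 10.

10 measures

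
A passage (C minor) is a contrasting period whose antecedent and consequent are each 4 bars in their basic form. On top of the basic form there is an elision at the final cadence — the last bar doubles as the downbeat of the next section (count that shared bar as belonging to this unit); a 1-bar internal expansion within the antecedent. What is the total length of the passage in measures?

9 measures

Basic contrasting period: 4 + 4 = 8 bars.
8 (basic form) + 1 (internal expansion) = 9.
The elision shares a bar with the next section but does not change this unit's count.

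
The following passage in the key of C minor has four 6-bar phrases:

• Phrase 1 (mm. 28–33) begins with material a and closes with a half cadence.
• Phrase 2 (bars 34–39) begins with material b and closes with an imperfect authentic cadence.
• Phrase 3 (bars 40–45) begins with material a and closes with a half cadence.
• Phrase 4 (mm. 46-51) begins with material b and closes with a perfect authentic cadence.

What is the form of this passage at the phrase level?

Four phrases in two halves: the first half (measures 28–39) ends with an imperfect authentic cadence, the second (mm. 40–51) with a perfect authentic cadence — a large antecedent–consequent pair, i.e. a double period.
Phrase 3 begins with the same material as phrase 1, making it parallel.

parallel double period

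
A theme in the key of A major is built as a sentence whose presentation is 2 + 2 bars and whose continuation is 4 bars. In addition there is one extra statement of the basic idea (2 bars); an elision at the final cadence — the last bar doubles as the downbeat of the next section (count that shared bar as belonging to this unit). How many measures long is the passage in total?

Basic sentence: 2 + 2 + 4 = 8 bars.
8 (basic form) + 2 (extra statement) = 10.
The elision shares a bar with the next section but does not change this unit's count.

10 measures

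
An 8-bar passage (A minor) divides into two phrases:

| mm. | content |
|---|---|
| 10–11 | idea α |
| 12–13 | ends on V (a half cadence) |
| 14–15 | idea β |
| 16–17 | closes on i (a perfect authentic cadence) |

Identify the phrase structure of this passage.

Phrase 1 ends with a half cadence (weaker) and phrase 2 with a perfect authentic cadence (stronger): antecedent + consequent = a period.
The two phrases open with different material (α / β), so the period is contrasting.

contrasting period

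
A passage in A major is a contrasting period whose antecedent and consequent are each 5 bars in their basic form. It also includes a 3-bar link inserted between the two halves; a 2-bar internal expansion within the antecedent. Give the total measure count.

15 measures

Basic contrasting period: 5 + 5 = 10 bars.
10 (basic form) + 3 (link) + 2 (internal expansion) = 15.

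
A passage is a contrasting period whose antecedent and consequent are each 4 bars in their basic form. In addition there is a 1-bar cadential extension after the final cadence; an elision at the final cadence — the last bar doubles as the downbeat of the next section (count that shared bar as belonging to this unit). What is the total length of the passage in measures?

9 measures

Basic contrasting period: 4 + 4 = 8 bars.
8 (basic form) + 1 (cadential extension) = 9.
The elision shares a bar with the next section but does not change this unit's count.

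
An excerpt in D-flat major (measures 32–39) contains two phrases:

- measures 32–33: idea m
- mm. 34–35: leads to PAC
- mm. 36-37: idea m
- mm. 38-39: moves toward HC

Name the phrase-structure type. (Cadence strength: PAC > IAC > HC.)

phrase group

The second phrase closes with a half cadence, which is not stronger than the first phrase's perfect authentic cadence; without a weak→strong cadential pair there is no antecedent–consequent relationship, so this is a phrase group rather than a period.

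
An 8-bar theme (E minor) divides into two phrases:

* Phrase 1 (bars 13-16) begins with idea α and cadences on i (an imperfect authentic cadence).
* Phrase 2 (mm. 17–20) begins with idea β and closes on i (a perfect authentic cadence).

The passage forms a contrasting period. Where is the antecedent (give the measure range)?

The antecedent is the phrase ending with the weaker cadence (imperfect authentic cadence, phrase 1) and the consequent the one ending more conclusively (perfect authentic cadence, phrase 2); the antecedent is measures 13–16.

measures 13–16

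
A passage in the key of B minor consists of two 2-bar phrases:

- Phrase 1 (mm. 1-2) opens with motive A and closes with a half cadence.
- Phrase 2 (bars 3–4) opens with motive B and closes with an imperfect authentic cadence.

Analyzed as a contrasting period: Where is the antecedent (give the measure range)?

The antecedent is the phrase ending with the weaker cadence (half cadence, phrase 1) and the consequent the one ending more conclusively (imperfect authentic cadence, phrase 2); the antecedent is mm. 1-2.

measures 1–2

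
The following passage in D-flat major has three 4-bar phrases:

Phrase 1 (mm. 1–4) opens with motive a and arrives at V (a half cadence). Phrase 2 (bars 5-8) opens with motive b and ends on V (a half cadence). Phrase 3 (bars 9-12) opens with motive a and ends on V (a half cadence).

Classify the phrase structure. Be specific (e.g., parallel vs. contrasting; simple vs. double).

phrase group

The final phrase closes with a half cadence, which is not stronger than the preceding half cadence; the 3 phrases lack an overall antecedent–consequent design and so form a phrase group.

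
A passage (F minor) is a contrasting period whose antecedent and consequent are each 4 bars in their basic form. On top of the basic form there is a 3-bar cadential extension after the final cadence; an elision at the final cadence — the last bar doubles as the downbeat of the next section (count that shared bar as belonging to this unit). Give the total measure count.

11 measures

Basic contrasting period: 4 + 4 = 8 bars.
8 (basic form) + 3 (cadential extension) = 11.
The elision shares a bar with the next section but does not change this unit's count.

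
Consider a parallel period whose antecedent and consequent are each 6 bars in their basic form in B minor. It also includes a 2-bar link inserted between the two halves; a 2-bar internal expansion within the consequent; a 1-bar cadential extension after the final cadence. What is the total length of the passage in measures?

Basic parallel period: 6 + 6 = 12 bars.
12 (basic form) + 2 (link) + 2 (internal expansion) + 1 (cadential extension) = 17.

17 measures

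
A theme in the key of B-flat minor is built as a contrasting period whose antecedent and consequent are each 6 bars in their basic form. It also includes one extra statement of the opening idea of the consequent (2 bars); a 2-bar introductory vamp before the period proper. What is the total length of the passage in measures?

16 measures

Basic contrasting period: 6 + 6 = 12 bars.
12 (basic form) + 2 (extra statement) + 2 (introduction) = 16.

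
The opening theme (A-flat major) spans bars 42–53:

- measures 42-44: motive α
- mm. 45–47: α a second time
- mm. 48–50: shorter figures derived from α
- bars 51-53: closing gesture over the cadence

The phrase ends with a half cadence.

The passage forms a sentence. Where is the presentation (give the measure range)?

measures 42–47

The presentation of a sentence is the basic idea (mm. 42–44) plus its repetition (mm. 45-47); the presentation is therefore mm. 42–47.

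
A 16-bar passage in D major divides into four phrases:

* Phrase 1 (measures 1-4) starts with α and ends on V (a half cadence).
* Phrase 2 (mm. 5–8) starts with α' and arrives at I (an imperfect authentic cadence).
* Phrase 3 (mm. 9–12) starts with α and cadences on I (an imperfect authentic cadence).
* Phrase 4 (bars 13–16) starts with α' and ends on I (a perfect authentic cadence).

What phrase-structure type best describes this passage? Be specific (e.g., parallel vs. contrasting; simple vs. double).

parallel double period

Four phrases in two halves: the first half (measures 1-8) ends with an imperfect authentic cadence, the second (mm. 9–16) with a perfect authentic cadence — a large antecedent–consequent pair, i.e. a double period.
Phrase 3 begins with the same material as phrase 1, making it parallel.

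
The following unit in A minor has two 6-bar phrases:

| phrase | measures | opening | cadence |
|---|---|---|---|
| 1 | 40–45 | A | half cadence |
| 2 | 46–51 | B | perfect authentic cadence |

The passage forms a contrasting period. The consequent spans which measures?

measures 46–51

The antecedent is the phrase ending with the weaker cadence (half cadence, phrase 1) and the consequent the one ending more conclusively (perfect authentic cadence, phrase 2); the consequent is bars 46–51.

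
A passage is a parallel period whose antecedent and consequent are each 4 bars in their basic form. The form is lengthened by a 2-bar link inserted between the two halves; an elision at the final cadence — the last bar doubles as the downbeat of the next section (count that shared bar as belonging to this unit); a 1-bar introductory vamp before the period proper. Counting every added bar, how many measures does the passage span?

Basic parallel period: 4 + 4 = 8 bars.
8 (basic form) + 2 (link) + 1 (introduction) = 11.
The elision shares a bar with the next section but does not change this unit's count.

11 measures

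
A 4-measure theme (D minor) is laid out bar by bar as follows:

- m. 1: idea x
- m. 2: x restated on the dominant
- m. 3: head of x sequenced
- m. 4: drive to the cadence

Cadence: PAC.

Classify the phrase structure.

sentence

Basic idea (m. 1) + its repetition (measure 2) form the presentation; fragmentation and cadence (bars 3–4) form the continuation — the 4-bar whole is a sentence.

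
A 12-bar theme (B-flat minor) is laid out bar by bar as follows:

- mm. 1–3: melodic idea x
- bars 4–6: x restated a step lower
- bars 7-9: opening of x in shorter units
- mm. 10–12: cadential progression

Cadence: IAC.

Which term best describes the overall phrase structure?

sentence

Basic idea (bars 1–3) + its repetition (mm. 4–6) form the presentation; fragmentation and cadence (mm. 7–12) form the continuation — the 12-bar whole is a sentence.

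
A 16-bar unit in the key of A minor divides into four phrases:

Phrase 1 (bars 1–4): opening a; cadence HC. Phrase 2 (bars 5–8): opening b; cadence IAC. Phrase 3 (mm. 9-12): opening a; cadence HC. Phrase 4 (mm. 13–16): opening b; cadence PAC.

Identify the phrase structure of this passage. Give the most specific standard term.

parallel double period

Four phrases in two halves: the first half (measures 1-8) ends with an imperfect authentic cadence, the second (bars 9–16) with a perfect authentic cadence — a large antecedent–consequent pair, i.e. a double period.
Phrase 3 begins with the same material as phrase 1, making it parallel.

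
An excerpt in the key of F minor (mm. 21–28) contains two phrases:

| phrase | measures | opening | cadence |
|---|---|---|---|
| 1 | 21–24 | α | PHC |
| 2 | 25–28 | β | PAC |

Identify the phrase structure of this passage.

Phrase 1 ends with a Phrygian half cadence (weaker) and phrase 2 with a perfect authentic cadence (stronger): antecedent + consequent = a period.
The two phrases open with different material (α / β), so the period is contrasting.

contrasting period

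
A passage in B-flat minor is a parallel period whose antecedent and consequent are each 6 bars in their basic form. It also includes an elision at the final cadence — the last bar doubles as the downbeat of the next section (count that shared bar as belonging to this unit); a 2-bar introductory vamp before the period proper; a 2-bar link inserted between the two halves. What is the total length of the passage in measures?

Basic parallel period: 6 + 6 = 12 bars.
12 (basic form) + 2 (introduction) + 2 (link) = 16.
The elision shares a bar with the next section but does not change this unit's count.

16 measures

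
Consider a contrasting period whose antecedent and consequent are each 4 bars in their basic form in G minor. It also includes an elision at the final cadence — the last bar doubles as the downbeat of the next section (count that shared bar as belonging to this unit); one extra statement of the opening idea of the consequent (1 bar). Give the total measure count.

Basic contrasting period: 4 + 4 = 8 bars.
8 (basic form) + 1 (extra statement) = 9.
The elision shares a bar with the next section but does not change this unit's count.

9 measures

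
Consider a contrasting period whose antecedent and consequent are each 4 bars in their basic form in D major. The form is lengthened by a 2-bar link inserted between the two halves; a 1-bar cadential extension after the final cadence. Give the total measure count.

11 measures

Basic contrasting period: 4 + 4 = 8 bars.
8 (basic form) + 2 (link) + 1 (cadential extension) = 11.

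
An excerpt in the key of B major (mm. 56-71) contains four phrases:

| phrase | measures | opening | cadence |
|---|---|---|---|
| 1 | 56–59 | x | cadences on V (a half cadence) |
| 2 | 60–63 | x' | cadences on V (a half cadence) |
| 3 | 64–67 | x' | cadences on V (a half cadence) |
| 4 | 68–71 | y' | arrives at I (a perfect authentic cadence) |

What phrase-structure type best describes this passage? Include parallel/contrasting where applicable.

parallel double period

Four phrases in two halves: the first half (measures 56–63) ends with a half cadence, the second (mm. 64-71) with a perfect authentic cadence — a large antecedent–consequent pair, i.e. a double period.
Phrase 3 begins with the same material as phrase 1, making it parallel.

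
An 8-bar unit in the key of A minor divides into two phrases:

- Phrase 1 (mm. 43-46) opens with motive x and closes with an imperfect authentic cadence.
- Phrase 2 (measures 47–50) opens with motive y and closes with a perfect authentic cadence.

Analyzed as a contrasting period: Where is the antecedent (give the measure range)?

The antecedent is the phrase ending with the weaker cadence (imperfect authentic cadence, phrase 1) and the consequent the one ending more conclusively (perfect authentic cadence, phrase 2); the antecedent is bars 43-46.

measures 43–46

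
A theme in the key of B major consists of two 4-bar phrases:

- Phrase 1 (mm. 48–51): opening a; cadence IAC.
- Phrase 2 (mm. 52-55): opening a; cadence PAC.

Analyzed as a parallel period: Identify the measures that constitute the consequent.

The antecedent is the phrase ending with the weaker cadence (imperfect authentic cadence, phrase 1) and the consequent the one ending more conclusively (perfect authentic cadence, phrase 2); the consequent is mm. 52–55.

measures 52–55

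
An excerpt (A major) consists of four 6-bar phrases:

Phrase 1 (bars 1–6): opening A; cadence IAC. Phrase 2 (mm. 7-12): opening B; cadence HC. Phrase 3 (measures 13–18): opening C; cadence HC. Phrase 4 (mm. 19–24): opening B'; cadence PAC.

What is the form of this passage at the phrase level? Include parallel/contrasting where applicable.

contrasting double period

Four phrases in two halves: the first half (mm. 1–12) ends with a half cadence, the second (mm. 13–24) with a perfect authentic cadence — a large antecedent–consequent pair, i.e. a double period.
Phrase 3 begins with different material from phrase 1, making it contrasting.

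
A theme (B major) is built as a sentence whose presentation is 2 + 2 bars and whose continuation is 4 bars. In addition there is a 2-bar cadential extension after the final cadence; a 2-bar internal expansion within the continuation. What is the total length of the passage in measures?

Basic sentence: 2 + 2 + 4 = 8 bars.
8 (basic form) + 2 (cadential extension) + 2 (internal expansion) = 12.

12 measures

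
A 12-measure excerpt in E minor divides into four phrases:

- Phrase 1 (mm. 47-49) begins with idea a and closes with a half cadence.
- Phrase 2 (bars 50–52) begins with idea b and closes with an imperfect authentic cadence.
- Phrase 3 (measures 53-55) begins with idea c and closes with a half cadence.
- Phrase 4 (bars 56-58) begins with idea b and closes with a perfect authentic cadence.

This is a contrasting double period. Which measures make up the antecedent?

measures 47–52

In a double period the first pair of phrases (ending imperfect authentic cadence) is the large antecedent and the second pair (ending perfect authentic cadence) is the large consequent; the antecedent is measures 47–52.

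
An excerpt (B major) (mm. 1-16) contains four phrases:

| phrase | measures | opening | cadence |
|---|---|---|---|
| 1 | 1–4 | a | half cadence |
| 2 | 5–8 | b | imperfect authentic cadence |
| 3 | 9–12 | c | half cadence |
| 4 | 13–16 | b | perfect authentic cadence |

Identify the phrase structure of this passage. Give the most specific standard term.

Four phrases in two halves: the first half (mm. 1–8) ends with an imperfect authentic cadence, the second (mm. 9-16) with a perfect authentic cadence — a large antecedent–consequent pair, i.e. a double period.
Phrase 3 begins with different material from phrase 1, making it contrasting.

contrasting double period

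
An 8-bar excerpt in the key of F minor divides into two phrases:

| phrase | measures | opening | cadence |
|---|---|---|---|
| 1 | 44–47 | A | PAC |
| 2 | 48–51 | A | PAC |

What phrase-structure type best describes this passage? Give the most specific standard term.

Both phrases have the same opening (A) and the same cadence (perfect authentic cadence): the second is a restatement, not a consequent, so this is a repeated phrase rather than a period.

repeated phrase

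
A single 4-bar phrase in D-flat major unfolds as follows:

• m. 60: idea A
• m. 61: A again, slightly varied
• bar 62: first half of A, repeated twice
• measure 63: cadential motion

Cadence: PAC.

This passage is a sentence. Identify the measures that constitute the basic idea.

measures 60–60

The presentation of a sentence is the basic idea (m. 60) plus its repetition (bar 61); the basic idea is therefore measure 60.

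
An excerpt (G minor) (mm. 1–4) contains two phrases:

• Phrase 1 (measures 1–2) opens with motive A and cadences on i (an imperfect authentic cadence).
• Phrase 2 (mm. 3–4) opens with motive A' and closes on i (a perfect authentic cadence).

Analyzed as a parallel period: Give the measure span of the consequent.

measures 3–4

The antecedent is the phrase ending with the weaker cadence (imperfect authentic cadence, phrase 1) and the consequent the one ending more conclusively (perfect authentic cadence, phrase 2); the consequent is mm. 3–4.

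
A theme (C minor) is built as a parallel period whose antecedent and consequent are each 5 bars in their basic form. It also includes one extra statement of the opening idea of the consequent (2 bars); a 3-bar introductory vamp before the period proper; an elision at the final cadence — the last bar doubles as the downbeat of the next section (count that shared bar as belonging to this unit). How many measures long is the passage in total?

Basic parallel period: 5 + 5 = 10 bars.
10 (basic form) + 2 (extra statement) + 3 (introduction) = 15.
The elision shares a bar with the next section but does not change this unit's count.

15 measures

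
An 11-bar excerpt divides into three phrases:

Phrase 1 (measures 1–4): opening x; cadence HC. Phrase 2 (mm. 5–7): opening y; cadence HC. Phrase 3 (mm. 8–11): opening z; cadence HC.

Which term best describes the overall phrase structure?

phrase group

The final phrase closes with a half cadence, which is not stronger than the preceding half cadence; the 3 phrases lack an overall antecedent–consequent design and so form a phrase group.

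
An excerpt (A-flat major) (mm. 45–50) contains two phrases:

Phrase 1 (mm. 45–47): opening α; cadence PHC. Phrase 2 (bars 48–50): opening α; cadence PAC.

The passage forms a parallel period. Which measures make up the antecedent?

The antecedent is the phrase ending with the weaker cadence (Phrygian half cadence, phrase 1) and the consequent the one ending more conclusively (perfect authentic cadence, phrase 2); the antecedent is mm. 45-47.

measures 45–47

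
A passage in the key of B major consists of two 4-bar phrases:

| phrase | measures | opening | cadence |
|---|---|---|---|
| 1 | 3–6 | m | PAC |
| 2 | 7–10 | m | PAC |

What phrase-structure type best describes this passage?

Both phrases have the same opening (m) and the same cadence (perfect authentic cadence): the second is a restatement, not a consequent, so this is a repeated phrase rather than a period.

repeated phrase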